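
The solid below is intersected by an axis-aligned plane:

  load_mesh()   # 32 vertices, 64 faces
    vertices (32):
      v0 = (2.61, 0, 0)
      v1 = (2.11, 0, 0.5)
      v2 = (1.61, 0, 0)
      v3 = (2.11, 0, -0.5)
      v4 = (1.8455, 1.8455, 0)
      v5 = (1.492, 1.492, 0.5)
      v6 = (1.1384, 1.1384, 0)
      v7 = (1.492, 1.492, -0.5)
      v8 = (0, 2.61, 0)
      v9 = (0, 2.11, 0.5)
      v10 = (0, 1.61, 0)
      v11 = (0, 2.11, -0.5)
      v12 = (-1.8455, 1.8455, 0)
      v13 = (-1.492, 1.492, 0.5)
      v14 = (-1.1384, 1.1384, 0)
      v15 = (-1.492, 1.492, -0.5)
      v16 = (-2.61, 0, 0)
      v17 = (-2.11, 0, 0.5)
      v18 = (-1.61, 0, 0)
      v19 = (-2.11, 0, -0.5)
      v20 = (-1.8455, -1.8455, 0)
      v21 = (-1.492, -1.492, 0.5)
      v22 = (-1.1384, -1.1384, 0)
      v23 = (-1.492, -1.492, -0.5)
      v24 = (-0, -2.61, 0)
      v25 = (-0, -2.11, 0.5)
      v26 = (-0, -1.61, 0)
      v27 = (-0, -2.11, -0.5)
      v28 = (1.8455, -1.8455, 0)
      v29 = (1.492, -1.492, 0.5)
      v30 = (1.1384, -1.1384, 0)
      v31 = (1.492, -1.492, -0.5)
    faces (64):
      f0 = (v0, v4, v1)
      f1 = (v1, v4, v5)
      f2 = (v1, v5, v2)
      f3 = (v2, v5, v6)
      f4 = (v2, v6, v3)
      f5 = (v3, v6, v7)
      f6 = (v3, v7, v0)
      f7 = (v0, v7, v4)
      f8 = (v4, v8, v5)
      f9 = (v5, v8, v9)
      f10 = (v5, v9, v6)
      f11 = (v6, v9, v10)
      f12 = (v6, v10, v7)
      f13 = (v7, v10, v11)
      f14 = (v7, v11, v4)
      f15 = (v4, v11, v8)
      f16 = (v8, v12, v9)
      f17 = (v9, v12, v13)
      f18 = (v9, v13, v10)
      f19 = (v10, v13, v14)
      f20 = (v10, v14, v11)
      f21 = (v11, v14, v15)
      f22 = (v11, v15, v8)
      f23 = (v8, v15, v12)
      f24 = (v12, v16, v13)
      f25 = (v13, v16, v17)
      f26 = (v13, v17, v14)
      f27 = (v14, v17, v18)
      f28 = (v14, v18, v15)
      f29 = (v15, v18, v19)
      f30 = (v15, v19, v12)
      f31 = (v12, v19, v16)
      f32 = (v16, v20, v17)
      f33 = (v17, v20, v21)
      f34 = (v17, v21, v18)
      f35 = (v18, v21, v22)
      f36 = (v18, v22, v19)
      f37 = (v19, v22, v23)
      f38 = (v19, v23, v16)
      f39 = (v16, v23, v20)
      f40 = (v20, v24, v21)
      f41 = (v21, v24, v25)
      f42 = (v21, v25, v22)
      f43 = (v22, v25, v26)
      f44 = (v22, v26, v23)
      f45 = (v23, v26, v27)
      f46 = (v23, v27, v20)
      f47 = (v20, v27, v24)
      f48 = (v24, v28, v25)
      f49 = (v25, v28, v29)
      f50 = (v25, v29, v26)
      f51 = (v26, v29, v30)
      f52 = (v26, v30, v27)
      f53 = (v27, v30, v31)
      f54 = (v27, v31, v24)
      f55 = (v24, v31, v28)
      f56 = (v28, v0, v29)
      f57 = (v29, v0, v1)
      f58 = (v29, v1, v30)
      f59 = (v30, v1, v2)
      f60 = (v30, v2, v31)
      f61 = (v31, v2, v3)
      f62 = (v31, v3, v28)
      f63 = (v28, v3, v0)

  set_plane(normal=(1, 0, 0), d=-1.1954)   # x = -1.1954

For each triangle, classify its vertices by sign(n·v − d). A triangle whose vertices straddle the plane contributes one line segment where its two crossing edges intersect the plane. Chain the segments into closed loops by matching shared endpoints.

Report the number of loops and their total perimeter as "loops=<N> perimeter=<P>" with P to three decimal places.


loops=2 perimeter=6.043

Straddling triangles (20 of 64):
  (v8,v12,v9) [+-+] → (-1.1954, 2.1148, 0)–(-1.1954, 1.93867, 0.176131)  len=0.2491
  (v9,v12,v13) [+--] → (-1.1954, 1.93867, 0.176131)–(-1.1954, 1.61485, 0.5)  len=0.4580
  (v9,v13,v10) [+-+] → (-1.1954, 1.61485, 0.5)–(-1.1954, 1.51546, 0.400603)  len=0.1406
  (v10,v13,v14) [+-+] → (-1.1954, 1.51546, 0.400603)–(-1.1954, 1.1954, 0.0805995)  len=0.4526
  (v11,v14,v15) [++-] → (-1.1954, 1.1954, -0.0805995)–(-1.1954, 1.61485, -0.5)  len=0.5932
  (v11,v15,v8) [+-+] → (-1.1954, 1.61485, -0.5)–(-1.1954, 1.71425, -0.400603)  len=0.1406
  (v8,v15,v12) [+--] → (-1.1954, 1.71425, -0.400603)–(-1.1954, 2.1148, 0)  len=0.5665
  (v13,v17,v14) [--+] → (-1.1954, 1.07161, 0.0293331)–(-1.1954, 1.1954, 0.0805995)  len=0.1340
  (v14,v17,v18) [+--] → (-1.1954, 1.07161, 0.0293331)–(-1.1954, 1.00081, 0)  len=0.0766
  (v14,v18,v15) [+--] → (-1.1954, 1.00081, 0)–(-1.1954, 1.1954, -0.0805995)  len=0.2106
  (v18,v21,v22) [--+] → (-1.1954, -1.1954, 0.0805995)–(-1.1954, -1.00081, 0)  len=0.2106
  (v18,v22,v19) [-+-] → (-1.1954, -1.00081, 0)–(-1.1954, -1.07161, -0.0293331)  len=0.0766
  (v19,v22,v23) [-+-] → (-1.1954, -1.07161, -0.0293331)–(-1.1954, -1.1954, -0.0805995)  len=0.1340
  (v20,v24,v21) [-+-] → (-1.1954, -2.1148, 0)–(-1.1954, -1.71425, 0.400603)  len=0.5665
  (v21,v24,v25) [-++] → (-1.1954, -1.71425, 0.400603)–(-1.1954, -1.61485, 0.5)  len=0.1406
  (v21,v25,v22) [-++] → (-1.1954, -1.61485, 0.5)–(-1.1954, -1.1954, 0.0805995)  len=0.5932
  (v22,v26,v23) [++-] → (-1.1954, -1.51546, -0.400603)–(-1.1954, -1.1954, -0.0805995)  len=0.4526
  (v23,v26,v27) [-++] → (-1.1954, -1.51546, -0.400603)–(-1.1954, -1.61485, -0.5)  len=0.1406
  (v23,v27,v20) [-+-] → (-1.1954, -1.61485, -0.5)–(-1.1954, -1.93867, -0.176131)  len=0.4580
  (v20,v27,v24) [-++] → (-1.1954, -1.93867, -0.176131)–(-1.1954, -2.1148, 0)  len=0.2491

Chained into 2 loop(s):
  loop 1: 10 segments, perimeter = 3.0217
  loop 2: 10 segments, perimeter = 3.0217
Total perimeter = 6.043


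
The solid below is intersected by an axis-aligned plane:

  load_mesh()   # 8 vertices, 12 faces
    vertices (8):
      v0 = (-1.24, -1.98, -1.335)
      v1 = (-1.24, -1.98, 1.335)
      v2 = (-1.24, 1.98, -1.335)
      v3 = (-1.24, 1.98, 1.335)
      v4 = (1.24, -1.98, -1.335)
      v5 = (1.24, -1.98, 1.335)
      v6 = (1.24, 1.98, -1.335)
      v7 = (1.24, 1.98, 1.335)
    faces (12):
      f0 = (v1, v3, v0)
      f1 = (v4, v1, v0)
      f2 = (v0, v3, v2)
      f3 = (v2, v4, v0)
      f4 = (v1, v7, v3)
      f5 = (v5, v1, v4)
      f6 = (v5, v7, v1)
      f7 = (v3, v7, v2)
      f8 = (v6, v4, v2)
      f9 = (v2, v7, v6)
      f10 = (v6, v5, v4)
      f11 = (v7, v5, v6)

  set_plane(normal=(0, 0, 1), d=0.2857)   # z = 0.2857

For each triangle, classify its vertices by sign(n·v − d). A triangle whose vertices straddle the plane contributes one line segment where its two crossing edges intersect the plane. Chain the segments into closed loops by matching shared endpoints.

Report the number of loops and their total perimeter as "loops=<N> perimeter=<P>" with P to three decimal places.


Straddling triangles (8 of 12):
  (v1,v3,v0) [++-] → (-1.24, 0.423735, 0.2857)–(-1.24, -1.98, 0.2857)  len=2.4037
  (v4,v1,v0) [-+-] → (-0.265369, -1.98, 0.2857)–(-1.24, -1.98, 0.2857)  len=0.9746
  (v0,v3,v2) [-+-] → (-1.24, 0.423735, 0.2857)–(-1.24, 1.98, 0.2857)  len=1.5563
  (v5,v1,v4) [++-] → (-0.265369, -1.98, 0.2857)–(1.24, -1.98, 0.2857)  len=1.5054
  (v3,v7,v2) [++-] → (0.265369, 1.98, 0.2857)–(-1.24, 1.98, 0.2857)  len=1.5054
  (v2,v7,v6) [-+-] → (0.265369, 1.98, 0.2857)–(1.24, 1.98, 0.2857)  len=0.9746
  (v6,v5,v4) [-+-] → (1.24, -0.423735, 0.2857)–(1.24, -1.98, 0.2857)  len=1.5563
  (v7,v5,v6) [++-] → (1.24, -0.423735, 0.2857)–(1.24, 1.98, 0.2857)  len=2.4037

Chained into 1 loop(s):
  loop 1: 8 segments, perimeter = 12.8800
Total perimeter = 12.880

loops=1 perimeter=12.880


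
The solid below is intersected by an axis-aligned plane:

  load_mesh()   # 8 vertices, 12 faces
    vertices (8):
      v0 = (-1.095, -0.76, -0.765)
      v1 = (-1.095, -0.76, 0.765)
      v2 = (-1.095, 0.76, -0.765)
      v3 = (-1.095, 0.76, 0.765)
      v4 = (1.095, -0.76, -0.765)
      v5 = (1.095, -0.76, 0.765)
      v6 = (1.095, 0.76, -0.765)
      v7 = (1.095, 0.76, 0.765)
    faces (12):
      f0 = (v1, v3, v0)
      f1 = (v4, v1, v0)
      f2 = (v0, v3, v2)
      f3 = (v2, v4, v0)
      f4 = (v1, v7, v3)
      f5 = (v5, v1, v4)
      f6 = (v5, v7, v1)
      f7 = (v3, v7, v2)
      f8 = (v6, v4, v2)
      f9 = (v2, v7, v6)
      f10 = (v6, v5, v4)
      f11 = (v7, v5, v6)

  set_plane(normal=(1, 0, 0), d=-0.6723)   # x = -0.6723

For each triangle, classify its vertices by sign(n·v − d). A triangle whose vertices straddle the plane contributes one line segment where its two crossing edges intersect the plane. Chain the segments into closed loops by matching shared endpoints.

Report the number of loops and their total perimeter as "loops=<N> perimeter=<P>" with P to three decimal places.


loops=1 perimeter=6.100

Straddling triangles (8 of 12):
  (v4,v1,v0) [+--] → (-0.6723, -0.76, 0.469689)–(-0.6723, -0.76, -0.765)  len=1.2347
  (v2,v4,v0) [-+-] → (-0.6723, 0.466619, -0.765)–(-0.6723, -0.76, -0.765)  len=1.2266
  (v1,v7,v3) [-+-] → (-0.6723, -0.466619, 0.765)–(-0.6723, 0.76, 0.765)  len=1.2266
  (v5,v1,v4) [+-+] → (-0.6723, -0.76, 0.765)–(-0.6723, -0.76, 0.469689)  len=0.2953
  (v5,v7,v1) [++-] → (-0.6723, -0.466619, 0.765)–(-0.6723, -0.76, 0.765)  len=0.2934
  (v3,v7,v2) [-+-] → (-0.6723, 0.76, 0.765)–(-0.6723, 0.76, -0.469689)  len=1.2347
  (v6,v4,v2) [++-] → (-0.6723, 0.466619, -0.765)–(-0.6723, 0.76, -0.765)  len=0.2934
  (v2,v7,v6) [-++] → (-0.6723, 0.76, -0.469689)–(-0.6723, 0.76, -0.765)  len=0.2953

Chained into 1 loop(s):
  loop 1: 8 segments, perimeter = 6.1000
Total perimeter = 6.100


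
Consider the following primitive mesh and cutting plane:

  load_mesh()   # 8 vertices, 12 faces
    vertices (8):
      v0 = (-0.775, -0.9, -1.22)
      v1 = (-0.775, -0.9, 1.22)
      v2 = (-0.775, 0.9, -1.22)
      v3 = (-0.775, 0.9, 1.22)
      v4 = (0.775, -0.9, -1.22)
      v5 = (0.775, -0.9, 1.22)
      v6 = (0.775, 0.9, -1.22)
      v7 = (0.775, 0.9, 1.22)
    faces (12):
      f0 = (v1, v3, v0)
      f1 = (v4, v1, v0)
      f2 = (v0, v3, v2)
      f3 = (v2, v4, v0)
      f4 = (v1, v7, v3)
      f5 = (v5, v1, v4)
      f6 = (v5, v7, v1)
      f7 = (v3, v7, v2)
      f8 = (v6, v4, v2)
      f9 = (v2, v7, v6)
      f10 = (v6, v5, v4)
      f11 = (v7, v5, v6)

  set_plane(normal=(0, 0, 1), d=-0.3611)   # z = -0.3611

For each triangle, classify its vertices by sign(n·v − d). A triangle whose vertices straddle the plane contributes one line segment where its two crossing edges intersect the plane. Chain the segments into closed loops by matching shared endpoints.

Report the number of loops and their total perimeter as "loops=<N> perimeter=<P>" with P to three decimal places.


loops=1 perimeter=6.700

Straddling triangles (8 of 12):
  (v1,v3,v0) [++-] → (-0.775, -0.266385, -0.3611)–(-0.775, -0.9, -0.3611)  len=0.6336
  (v4,v1,v0) [-+-] → (0.229387, -0.9, -0.3611)–(-0.775, -0.9, -0.3611)  len=1.0044
  (v0,v3,v2) [-+-] → (-0.775, -0.266385, -0.3611)–(-0.775, 0.9, -0.3611)  len=1.1664
  (v5,v1,v4) [++-] → (0.229387, -0.9, -0.3611)–(0.775, -0.9, -0.3611)  len=0.5456
  (v3,v7,v2) [++-] → (-0.229387, 0.9, -0.3611)–(-0.775, 0.9, -0.3611)  len=0.5456
  (v2,v7,v6) [-+-] → (-0.229387, 0.9, -0.3611)–(0.775, 0.9, -0.3611)  len=1.0044
  (v6,v5,v4) [-+-] → (0.775, 0.266385, -0.3611)–(0.775, -0.9, -0.3611)  len=1.1664
  (v7,v5,v6) [++-] → (0.775, 0.266385, -0.3611)–(0.775, 0.9, -0.3611)  len=0.6336

Chained into 1 loop(s):
  loop 1: 8 segments, perimeter = 6.7000
Total perimeter = 6.700


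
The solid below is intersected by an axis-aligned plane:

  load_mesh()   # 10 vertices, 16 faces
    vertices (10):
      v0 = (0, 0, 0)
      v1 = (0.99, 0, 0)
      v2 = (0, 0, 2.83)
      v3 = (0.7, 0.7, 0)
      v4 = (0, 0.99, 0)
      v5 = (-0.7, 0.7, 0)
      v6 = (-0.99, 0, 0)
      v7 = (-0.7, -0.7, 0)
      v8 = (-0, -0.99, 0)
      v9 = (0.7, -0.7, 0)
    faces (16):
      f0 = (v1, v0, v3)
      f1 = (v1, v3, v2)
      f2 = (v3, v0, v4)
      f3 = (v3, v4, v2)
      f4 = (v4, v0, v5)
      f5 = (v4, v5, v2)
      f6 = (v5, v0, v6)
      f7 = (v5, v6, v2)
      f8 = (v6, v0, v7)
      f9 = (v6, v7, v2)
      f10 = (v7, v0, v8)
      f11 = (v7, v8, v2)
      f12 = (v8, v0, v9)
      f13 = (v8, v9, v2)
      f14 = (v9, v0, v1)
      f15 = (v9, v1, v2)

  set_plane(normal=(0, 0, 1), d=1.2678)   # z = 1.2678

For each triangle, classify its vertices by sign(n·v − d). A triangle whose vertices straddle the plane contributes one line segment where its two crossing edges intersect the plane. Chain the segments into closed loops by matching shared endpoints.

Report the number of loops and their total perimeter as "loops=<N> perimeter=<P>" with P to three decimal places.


loops=1 perimeter=3.346

Straddling triangles (8 of 16):
  (v1,v3,v2) [--+] → (0.38641, 0.38641, 1.2678)–(0.546494, 0, 1.2678)  len=0.4183
  (v3,v4,v2) [--+] → (0, 0.546494, 1.2678)–(0.38641, 0.38641, 1.2678)  len=0.4183
  (v4,v5,v2) [--+] → (-0.38641, 0.38641, 1.2678)–(0, 0.546494, 1.2678)  len=0.4183
  (v5,v6,v2) [--+] → (-0.546494, 0, 1.2678)–(-0.38641, 0.38641, 1.2678)  len=0.4183
  (v6,v7,v2) [--+] → (-0.38641, -0.38641, 1.2678)–(-0.546494, 0, 1.2678)  len=0.4183
  (v7,v8,v2) [--+] → (0, -0.546494, 1.2678)–(-0.38641, -0.38641, 1.2678)  len=0.4183
  (v8,v9,v2) [--+] → (0.38641, -0.38641, 1.2678)–(0, -0.546494, 1.2678)  len=0.4183
  (v9,v1,v2) [--+] → (0.546494, 0, 1.2678)–(0.38641, -0.38641, 1.2678)  len=0.4183

Chained into 1 loop(s):
  loop 1: 8 segments, perimeter = 3.3461
Total perimeter = 3.346


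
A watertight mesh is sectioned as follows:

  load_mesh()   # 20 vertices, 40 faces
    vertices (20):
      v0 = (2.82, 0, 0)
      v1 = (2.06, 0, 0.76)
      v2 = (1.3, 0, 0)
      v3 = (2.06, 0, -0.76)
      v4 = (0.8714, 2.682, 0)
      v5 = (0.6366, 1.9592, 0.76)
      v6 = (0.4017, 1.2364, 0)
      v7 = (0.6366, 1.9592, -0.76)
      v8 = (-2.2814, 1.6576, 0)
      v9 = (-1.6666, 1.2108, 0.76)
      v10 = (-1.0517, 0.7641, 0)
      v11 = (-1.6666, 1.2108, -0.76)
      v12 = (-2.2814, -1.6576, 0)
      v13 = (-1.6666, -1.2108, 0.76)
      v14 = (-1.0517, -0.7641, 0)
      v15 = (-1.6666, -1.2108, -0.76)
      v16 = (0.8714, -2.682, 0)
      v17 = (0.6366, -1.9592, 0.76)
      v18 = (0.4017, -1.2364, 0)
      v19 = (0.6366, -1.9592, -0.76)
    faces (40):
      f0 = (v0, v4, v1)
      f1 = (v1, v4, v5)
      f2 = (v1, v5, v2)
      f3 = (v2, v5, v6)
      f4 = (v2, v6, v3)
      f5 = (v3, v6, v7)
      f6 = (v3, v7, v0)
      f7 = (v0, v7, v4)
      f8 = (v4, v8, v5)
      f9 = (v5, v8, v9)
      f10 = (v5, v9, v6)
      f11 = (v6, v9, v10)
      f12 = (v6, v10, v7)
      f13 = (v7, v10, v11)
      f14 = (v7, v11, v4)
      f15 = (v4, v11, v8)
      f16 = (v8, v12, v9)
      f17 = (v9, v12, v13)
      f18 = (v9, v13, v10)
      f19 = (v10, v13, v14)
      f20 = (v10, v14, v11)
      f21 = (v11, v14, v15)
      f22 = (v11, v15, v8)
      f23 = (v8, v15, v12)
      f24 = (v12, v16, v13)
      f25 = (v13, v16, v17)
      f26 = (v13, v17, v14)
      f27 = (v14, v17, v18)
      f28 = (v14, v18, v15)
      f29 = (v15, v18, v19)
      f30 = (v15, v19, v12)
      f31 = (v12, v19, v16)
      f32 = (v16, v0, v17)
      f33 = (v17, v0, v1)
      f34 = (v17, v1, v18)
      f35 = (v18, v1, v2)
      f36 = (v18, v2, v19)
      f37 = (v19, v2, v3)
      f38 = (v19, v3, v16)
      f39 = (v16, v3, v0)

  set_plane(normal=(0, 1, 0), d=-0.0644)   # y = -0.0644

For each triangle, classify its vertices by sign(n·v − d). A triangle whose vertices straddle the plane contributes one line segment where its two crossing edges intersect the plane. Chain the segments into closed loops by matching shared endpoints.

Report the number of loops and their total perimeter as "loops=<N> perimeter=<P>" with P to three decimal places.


loops=2 perimeter=8.209

Straddling triangles (16 of 40):
  (v8,v12,v9) [+-+] → (-2.2814, -0.0644, 0)–(-1.93992, -0.0644, 0.422128)  len=0.5430
  (v9,v12,v13) [+--] → (-1.93992, -0.0644, 0.422128)–(-1.6666, -0.0644, 0.76)  len=0.4346
  (v9,v13,v10) [+-+] → (-1.6666, -0.0644, 0.76)–(-1.30966, -0.0644, 0.318831)  len=0.5675
  (v10,v13,v14) [+--] → (-1.30966, -0.0644, 0.318831)–(-1.0517, -0.0644, 0)  len=0.4101
  (v10,v14,v11) [+-+] → (-1.0517, -0.0644, 0)–(-1.26956, -0.0644, -0.269265)  len=0.3464
  (v11,v14,v15) [+--] → (-1.26956, -0.0644, -0.269265)–(-1.6666, -0.0644, -0.76)  len=0.6312
  (v11,v15,v8) [+-+] → (-1.6666, -0.0644, -0.76)–(-1.91231, -0.0644, -0.456254)  len=0.3907
  (v8,v15,v12) [+--] → (-1.91231, -0.0644, -0.456254)–(-2.2814, -0.0644, 0)  len=0.5868
  (v16,v0,v17) [-+-] → (2.77321, -0.0644, 0)–(2.74823, -0.0644, 0.0249816)  len=0.0353
  (v17,v0,v1) [-++] → (2.74823, -0.0644, 0.0249816)–(2.01321, -0.0644, 0.76)  len=1.0395
  (v17,v1,v18) [-+-] → (2.01321, -0.0644, 0.76)–(1.97362, -0.0644, 0.720414)  len=0.0560
  (v18,v1,v2) [-++] → (1.97362, -0.0644, 0.720414)–(1.25321, -0.0644, 0)  len=1.0188
  (v18,v2,v19) [-+-] → (1.25321, -0.0644, 0)–(1.27819, -0.0644, -0.0249816)  len=0.0353
  (v19,v2,v3) [-++] → (1.27819, -0.0644, -0.0249816)–(2.01321, -0.0644, -0.76)  len=1.0395
  (v19,v3,v16) [-+-] → (2.01321, -0.0644, -0.76)–(2.03146, -0.0644, -0.741751)  len=0.0258
  (v16,v3,v0) [-++] → (2.03146, -0.0644, -0.741751)–(2.77321, -0.0644, 0)  len=1.0490

Chained into 2 loop(s):
  loop 1: 8 segments, perimeter = 3.9103
  loop 2: 8 segments, perimeter = 4.2992
Total perimeter = 8.209


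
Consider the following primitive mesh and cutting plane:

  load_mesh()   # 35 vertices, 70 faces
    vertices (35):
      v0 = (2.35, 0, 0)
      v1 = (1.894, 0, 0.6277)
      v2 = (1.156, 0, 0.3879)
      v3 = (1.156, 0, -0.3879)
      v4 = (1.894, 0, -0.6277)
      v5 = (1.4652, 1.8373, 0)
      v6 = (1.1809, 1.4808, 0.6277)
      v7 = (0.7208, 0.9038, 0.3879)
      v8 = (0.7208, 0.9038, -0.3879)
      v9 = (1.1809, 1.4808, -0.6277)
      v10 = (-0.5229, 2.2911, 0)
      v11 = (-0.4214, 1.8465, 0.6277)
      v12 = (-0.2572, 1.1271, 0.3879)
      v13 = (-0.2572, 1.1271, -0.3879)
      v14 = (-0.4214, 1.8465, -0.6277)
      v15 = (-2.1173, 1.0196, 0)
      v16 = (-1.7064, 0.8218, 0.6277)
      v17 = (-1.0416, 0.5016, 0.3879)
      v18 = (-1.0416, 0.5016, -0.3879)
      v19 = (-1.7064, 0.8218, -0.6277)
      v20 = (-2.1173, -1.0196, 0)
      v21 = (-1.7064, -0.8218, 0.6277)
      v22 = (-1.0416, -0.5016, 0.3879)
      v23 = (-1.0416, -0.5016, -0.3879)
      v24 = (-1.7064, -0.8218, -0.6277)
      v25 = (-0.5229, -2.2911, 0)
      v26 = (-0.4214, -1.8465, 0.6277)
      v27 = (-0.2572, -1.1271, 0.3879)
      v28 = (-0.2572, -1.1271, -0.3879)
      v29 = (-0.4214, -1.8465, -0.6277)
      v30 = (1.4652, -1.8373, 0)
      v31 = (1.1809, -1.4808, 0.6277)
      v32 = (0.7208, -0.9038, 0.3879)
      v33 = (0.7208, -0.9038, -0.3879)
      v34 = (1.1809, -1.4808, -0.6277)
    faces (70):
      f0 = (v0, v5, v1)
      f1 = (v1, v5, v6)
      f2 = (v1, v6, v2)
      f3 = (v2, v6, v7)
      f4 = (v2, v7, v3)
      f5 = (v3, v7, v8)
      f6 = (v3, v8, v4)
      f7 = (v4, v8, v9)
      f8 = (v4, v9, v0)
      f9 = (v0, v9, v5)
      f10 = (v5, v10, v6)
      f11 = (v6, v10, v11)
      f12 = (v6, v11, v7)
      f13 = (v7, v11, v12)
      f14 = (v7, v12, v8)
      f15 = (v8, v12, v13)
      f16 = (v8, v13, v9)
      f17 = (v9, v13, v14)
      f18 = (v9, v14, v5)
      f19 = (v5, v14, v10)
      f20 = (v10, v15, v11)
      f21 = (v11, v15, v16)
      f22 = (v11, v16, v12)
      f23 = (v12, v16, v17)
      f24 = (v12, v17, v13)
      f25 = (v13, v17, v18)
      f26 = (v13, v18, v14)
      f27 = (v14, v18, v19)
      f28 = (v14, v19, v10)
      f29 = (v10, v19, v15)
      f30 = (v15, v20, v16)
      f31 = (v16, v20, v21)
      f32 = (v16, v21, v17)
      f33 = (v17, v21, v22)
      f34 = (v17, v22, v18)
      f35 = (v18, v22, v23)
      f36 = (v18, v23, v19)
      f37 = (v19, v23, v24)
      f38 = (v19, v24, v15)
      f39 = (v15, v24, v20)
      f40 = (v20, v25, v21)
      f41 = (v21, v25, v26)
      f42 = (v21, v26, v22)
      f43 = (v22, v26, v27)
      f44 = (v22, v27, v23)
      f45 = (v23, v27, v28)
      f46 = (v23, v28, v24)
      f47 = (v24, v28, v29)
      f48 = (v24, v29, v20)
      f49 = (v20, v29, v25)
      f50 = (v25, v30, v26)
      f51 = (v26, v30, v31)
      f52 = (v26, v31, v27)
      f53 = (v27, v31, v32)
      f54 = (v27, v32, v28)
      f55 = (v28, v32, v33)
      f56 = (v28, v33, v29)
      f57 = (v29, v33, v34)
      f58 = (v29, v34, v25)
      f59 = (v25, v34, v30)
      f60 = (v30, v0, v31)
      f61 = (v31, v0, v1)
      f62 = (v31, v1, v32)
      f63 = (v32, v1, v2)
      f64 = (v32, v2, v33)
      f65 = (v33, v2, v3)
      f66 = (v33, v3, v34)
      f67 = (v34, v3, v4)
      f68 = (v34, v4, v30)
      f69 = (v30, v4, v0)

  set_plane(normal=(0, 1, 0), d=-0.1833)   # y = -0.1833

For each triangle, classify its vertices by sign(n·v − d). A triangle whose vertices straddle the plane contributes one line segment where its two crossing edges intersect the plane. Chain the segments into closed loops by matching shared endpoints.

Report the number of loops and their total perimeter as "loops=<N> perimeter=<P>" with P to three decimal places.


loops=2 perimeter=7.569

Straddling triangles (20 of 70):
  (v15,v20,v16) [+-+] → (-2.1173, -0.1833, 0)–(-1.93068, -0.1833, 0.28508)  len=0.3407
  (v16,v20,v21) [+--] → (-1.93068, -0.1833, 0.28508)–(-1.7064, -0.1833, 0.6277)  len=0.4095
  (v16,v21,v17) [+-+] → (-1.7064, -0.1833, 0.6277)–(-1.38565, -0.1833, 0.512004)  len=0.3410
  (v17,v21,v22) [+--] → (-1.38565, -0.1833, 0.512004)–(-1.0416, -0.1833, 0.3879)  len=0.3658
  (v17,v22,v18) [+-+] → (-1.0416, -0.1833, 0.3879)–(-1.0416, -0.1833, 0.141751)  len=0.2461
  (v18,v22,v23) [+--] → (-1.0416, -0.1833, 0.141751)–(-1.0416, -0.1833, -0.3879)  len=0.5297
  (v18,v23,v19) [+-+] → (-1.0416, -0.1833, -0.3879)–(-1.2015, -0.1833, -0.445576)  len=0.1700
  (v19,v23,v24) [+--] → (-1.2015, -0.1833, -0.445576)–(-1.7064, -0.1833, -0.6277)  len=0.5367
  (v19,v24,v15) [+-+] → (-1.7064, -0.1833, -0.6277)–(-1.84888, -0.1833, -0.410047)  len=0.2601
  (v15,v24,v20) [+--] → (-1.84888, -0.1833, -0.410047)–(-2.1173, -0.1833, 0)  len=0.4901
  (v30,v0,v31) [-+-] → (2.26173, -0.1833, 0)–(2.20528, -0.1833, 0.0776995)  len=0.0960
  (v31,v0,v1) [-++] → (2.20528, -0.1833, 0.0776995)–(1.80573, -0.1833, 0.6277)  len=0.6798
  (v31,v1,v32) [-+-] → (1.80573, -0.1833, 0.6277)–(1.65606, -0.1833, 0.579066)  len=0.1574
  (v32,v1,v2) [-++] → (1.65606, -0.1833, 0.579066)–(1.06774, -0.1833, 0.3879)  len=0.6186
  (v32,v2,v33) [-+-] → (1.06774, -0.1833, 0.3879)–(1.06774, -0.1833, 0.23056)  len=0.1573
  (v33,v2,v3) [-++] → (1.06774, -0.1833, 0.23056)–(1.06774, -0.1833, -0.3879)  len=0.6185
  (v33,v3,v34) [-+-] → (1.06774, -0.1833, -0.3879)–(1.15908, -0.1833, -0.417584)  len=0.0960
  (v34,v3,v4) [-++] → (1.15908, -0.1833, -0.417584)–(1.80573, -0.1833, -0.6277)  len=0.6799
  (v34,v4,v30) [-+-] → (1.80573, -0.1833, -0.6277)–(1.85122, -0.1833, -0.565077)  len=0.0774
  (v30,v4,v0) [-++] → (1.85122, -0.1833, -0.565077)–(2.26173, -0.1833, 0)  len=0.6984

Chained into 2 loop(s):
  loop 1: 10 segments, perimeter = 3.6897
  loop 2: 10 segments, perimeter = 3.8794
Total perimeter = 7.569


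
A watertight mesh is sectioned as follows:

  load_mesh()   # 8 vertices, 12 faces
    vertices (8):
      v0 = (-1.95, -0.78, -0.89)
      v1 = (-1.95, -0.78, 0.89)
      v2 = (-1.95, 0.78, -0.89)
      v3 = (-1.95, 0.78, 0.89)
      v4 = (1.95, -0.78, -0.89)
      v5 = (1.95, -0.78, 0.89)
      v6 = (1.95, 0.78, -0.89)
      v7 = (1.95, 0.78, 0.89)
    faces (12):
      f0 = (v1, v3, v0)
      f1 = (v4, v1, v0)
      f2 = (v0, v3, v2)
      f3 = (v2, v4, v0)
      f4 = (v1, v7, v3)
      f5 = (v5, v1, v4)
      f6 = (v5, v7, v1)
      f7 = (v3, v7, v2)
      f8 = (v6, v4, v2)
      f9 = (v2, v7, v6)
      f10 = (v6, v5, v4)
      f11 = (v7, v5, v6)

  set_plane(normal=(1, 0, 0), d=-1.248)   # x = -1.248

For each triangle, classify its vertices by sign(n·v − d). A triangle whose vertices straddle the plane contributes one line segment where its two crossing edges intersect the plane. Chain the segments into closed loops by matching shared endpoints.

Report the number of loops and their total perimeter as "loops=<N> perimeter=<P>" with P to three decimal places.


Straddling triangles (8 of 12):
  (v4,v1,v0) [+--] → (-1.248, -0.78, 0.5696)–(-1.248, -0.78, -0.89)  len=1.4596
  (v2,v4,v0) [-+-] → (-1.248, 0.4992, -0.89)–(-1.248, -0.78, -0.89)  len=1.2792
  (v1,v7,v3) [-+-] → (-1.248, -0.4992, 0.89)–(-1.248, 0.78, 0.89)  len=1.2792
  (v5,v1,v4) [+-+] → (-1.248, -0.78, 0.89)–(-1.248, -0.78, 0.5696)  len=0.3204
  (v5,v7,v1) [++-] → (-1.248, -0.4992, 0.89)–(-1.248, -0.78, 0.89)  len=0.2808
  (v3,v7,v2) [-+-] → (-1.248, 0.78, 0.89)–(-1.248, 0.78, -0.5696)  len=1.4596
  (v6,v4,v2) [++-] → (-1.248, 0.4992, -0.89)–(-1.248, 0.78, -0.89)  len=0.2808
  (v2,v7,v6) [-++] → (-1.248, 0.78, -0.5696)–(-1.248, 0.78, -0.89)  len=0.3204

Chained into 1 loop(s):
  loop 1: 8 segments, perimeter = 6.6800
Total perimeter = 6.680

loops=1 perimeter=6.680


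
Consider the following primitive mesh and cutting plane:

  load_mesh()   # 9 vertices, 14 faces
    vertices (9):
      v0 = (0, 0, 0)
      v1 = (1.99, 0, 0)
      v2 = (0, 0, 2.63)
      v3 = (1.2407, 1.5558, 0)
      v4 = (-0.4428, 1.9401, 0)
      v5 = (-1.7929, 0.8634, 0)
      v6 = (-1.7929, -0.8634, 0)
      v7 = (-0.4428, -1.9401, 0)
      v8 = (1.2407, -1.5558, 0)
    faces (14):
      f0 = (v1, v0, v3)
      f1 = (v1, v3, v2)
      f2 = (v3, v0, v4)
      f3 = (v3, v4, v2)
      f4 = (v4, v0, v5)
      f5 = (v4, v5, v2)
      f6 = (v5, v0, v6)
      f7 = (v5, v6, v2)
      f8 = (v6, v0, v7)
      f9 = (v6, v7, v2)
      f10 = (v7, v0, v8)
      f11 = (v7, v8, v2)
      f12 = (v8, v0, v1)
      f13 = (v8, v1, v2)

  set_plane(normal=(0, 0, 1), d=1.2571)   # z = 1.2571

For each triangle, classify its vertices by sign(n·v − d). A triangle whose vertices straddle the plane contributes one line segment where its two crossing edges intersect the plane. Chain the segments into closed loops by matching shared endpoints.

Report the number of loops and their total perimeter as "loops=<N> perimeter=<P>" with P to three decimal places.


Straddling triangles (7 of 14):
  (v1,v3,v2) [--+] → (0.647664, 0.812151, 1.2571)–(1.03881, 0, 1.2571)  len=0.9014
  (v3,v4,v2) [--+] → (-0.231148, 1.01276, 1.2571)–(0.647664, 0.812151, 1.2571)  len=0.9014
  (v4,v5,v2) [--+] → (-0.935921, 0.450708, 1.2571)–(-0.231148, 1.01276, 1.2571)  len=0.9014
  (v5,v6,v2) [--+] → (-0.935921, -0.450708, 1.2571)–(-0.935921, 0.450708, 1.2571)  len=0.9014
  (v6,v7,v2) [--+] → (-0.231148, -1.01276, 1.2571)–(-0.935921, -0.450708, 1.2571)  len=0.9014
  (v7,v8,v2) [--+] → (0.647664, -0.812151, 1.2571)–(-0.231148, -1.01276, 1.2571)  len=0.9014
  (v8,v1,v2) [--+] → (1.03881, 0, 1.2571)–(0.647664, -0.812151, 1.2571)  len=0.9014

Chained into 1 loop(s):
  loop 1: 7 segments, perimeter = 6.3100
Total perimeter = 6.310

loops=1 perimeter=6.310


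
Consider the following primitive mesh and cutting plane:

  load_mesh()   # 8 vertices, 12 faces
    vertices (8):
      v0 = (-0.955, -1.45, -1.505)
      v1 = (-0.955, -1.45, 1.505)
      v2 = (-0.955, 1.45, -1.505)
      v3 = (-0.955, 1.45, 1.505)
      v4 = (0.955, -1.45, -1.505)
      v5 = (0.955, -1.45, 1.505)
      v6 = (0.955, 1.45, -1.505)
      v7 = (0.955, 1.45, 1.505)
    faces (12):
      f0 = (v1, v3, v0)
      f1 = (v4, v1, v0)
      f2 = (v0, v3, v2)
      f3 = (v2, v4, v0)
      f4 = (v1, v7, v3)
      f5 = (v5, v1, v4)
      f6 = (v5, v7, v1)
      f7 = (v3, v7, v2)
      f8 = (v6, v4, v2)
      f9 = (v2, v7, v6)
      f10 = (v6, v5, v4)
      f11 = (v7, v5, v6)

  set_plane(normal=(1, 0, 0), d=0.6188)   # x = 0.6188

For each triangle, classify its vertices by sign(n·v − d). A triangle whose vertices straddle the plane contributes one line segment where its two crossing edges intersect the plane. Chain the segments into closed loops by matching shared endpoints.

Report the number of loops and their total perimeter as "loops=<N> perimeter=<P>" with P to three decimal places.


loops=1 perimeter=11.820

Straddling triangles (8 of 12):
  (v4,v1,v0) [+--] → (0.6188, -1.45, -0.975177)–(0.6188, -1.45, -1.505)  len=0.5298
  (v2,v4,v0) [-+-] → (0.6188, -0.939539, -1.505)–(0.6188, -1.45, -1.505)  len=0.5105
  (v1,v7,v3) [-+-] → (0.6188, 0.939539, 1.505)–(0.6188, 1.45, 1.505)  len=0.5105
  (v5,v1,v4) [+-+] → (0.6188, -1.45, 1.505)–(0.6188, -1.45, -0.975177)  len=2.4802
  (v5,v7,v1) [++-] → (0.6188, 0.939539, 1.505)–(0.6188, -1.45, 1.505)  len=2.3895
  (v3,v7,v2) [-+-] → (0.6188, 1.45, 1.505)–(0.6188, 1.45, 0.975177)  len=0.5298
  (v6,v4,v2) [++-] → (0.6188, -0.939539, -1.505)–(0.6188, 1.45, -1.505)  len=2.3895
  (v2,v7,v6) [-++] → (0.6188, 1.45, 0.975177)–(0.6188, 1.45, -1.505)  len=2.4802

Chained into 1 loop(s):
  loop 1: 8 segments, perimeter = 11.8200
Total perimeter = 11.820


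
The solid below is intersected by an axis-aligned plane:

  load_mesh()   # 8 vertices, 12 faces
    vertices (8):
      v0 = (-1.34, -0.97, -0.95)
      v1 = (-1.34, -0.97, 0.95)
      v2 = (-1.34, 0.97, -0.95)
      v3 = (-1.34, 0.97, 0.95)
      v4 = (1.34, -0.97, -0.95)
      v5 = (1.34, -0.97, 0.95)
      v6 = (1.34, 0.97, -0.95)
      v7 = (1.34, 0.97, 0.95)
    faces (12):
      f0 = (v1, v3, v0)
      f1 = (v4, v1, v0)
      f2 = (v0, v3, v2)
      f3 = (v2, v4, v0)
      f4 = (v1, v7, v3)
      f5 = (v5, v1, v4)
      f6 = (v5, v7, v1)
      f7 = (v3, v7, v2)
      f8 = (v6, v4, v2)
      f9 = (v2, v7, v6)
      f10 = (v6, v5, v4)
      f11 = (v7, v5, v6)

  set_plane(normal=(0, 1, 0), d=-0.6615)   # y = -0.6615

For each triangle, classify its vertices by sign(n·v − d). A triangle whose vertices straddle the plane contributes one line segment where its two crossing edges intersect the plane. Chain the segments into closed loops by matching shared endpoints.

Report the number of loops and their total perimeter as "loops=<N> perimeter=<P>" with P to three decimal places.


Straddling triangles (8 of 12):
  (v1,v3,v0) [-+-] → (-1.34, -0.6615, 0.95)–(-1.34, -0.6615, -0.647861)  len=1.5979
  (v0,v3,v2) [-++] → (-1.34, -0.6615, -0.647861)–(-1.34, -0.6615, -0.95)  len=0.3021
  (v2,v4,v0) [+--] → (0.913825, -0.6615, -0.95)–(-1.34, -0.6615, -0.95)  len=2.2538
  (v1,v7,v3) [-++] → (-0.913825, -0.6615, 0.95)–(-1.34, -0.6615, 0.95)  len=0.4262
  (v5,v7,v1) [-+-] → (1.34, -0.6615, 0.95)–(-0.913825, -0.6615, 0.95)  len=2.2538
  (v6,v4,v2) [+-+] → (1.34, -0.6615, -0.95)–(0.913825, -0.6615, -0.95)  len=0.4262
  (v6,v5,v4) [+--] → (1.34, -0.6615, 0.647861)–(1.34, -0.6615, -0.95)  len=1.5979
  (v7,v5,v6) [+-+] → (1.34, -0.6615, 0.95)–(1.34, -0.6615, 0.647861)  len=0.3021

Chained into 1 loop(s):
  loop 1: 8 segments, perimeter = 9.1600
Total perimeter = 9.160

loops=1 perimeter=9.160


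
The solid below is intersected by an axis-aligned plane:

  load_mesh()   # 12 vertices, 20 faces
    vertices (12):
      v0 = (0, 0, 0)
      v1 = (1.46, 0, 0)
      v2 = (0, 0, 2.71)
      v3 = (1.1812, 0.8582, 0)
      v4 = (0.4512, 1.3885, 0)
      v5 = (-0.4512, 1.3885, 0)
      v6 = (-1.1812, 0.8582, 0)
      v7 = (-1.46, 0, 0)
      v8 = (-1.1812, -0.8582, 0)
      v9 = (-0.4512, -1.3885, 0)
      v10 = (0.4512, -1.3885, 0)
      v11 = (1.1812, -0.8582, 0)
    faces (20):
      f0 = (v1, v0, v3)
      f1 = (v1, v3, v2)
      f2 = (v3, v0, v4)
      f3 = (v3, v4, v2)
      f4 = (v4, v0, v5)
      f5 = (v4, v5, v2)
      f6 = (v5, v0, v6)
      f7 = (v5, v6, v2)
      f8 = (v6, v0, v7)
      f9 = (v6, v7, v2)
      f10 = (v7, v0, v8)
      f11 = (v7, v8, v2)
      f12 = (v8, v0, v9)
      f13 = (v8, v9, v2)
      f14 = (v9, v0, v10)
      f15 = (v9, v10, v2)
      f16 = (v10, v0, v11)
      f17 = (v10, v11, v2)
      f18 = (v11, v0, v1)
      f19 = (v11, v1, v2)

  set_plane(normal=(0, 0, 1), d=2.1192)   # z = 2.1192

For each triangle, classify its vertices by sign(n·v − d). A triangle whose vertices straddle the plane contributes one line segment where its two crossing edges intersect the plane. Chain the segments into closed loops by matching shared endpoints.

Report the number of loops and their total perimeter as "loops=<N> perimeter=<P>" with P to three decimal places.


Straddling triangles (10 of 20):
  (v1,v3,v2) [--+] → (0.25751, 0.187094, 2.1192)–(0.318291, 0, 2.1192)  len=0.1967
  (v3,v4,v2) [--+] → (0.0983649, 0.302703, 2.1192)–(0.25751, 0.187094, 2.1192)  len=0.1967
  (v4,v5,v2) [--+] → (-0.0983649, 0.302703, 2.1192)–(0.0983649, 0.302703, 2.1192)  len=0.1967
  (v5,v6,v2) [--+] → (-0.25751, 0.187094, 2.1192)–(-0.0983649, 0.302703, 2.1192)  len=0.1967
  (v6,v7,v2) [--+] → (-0.318291, 0, 2.1192)–(-0.25751, 0.187094, 2.1192)  len=0.1967
  (v7,v8,v2) [--+] → (-0.25751, -0.187094, 2.1192)–(-0.318291, 0, 2.1192)  len=0.1967
  (v8,v9,v2) [--+] → (-0.0983649, -0.302703, 2.1192)–(-0.25751, -0.187094, 2.1192)  len=0.1967
  (v9,v10,v2) [--+] → (0.0983649, -0.302703, 2.1192)–(-0.0983649, -0.302703, 2.1192)  len=0.1967
  (v10,v11,v2) [--+] → (0.25751, -0.187094, 2.1192)–(0.0983649, -0.302703, 2.1192)  len=0.1967
  (v11,v1,v2) [--+] → (0.318291, 0, 2.1192)–(0.25751, -0.187094, 2.1192)  len=0.1967

Chained into 1 loop(s):
  loop 1: 10 segments, perimeter = 1.9672
Total perimeter = 1.967

loops=1 perimeter=1.967


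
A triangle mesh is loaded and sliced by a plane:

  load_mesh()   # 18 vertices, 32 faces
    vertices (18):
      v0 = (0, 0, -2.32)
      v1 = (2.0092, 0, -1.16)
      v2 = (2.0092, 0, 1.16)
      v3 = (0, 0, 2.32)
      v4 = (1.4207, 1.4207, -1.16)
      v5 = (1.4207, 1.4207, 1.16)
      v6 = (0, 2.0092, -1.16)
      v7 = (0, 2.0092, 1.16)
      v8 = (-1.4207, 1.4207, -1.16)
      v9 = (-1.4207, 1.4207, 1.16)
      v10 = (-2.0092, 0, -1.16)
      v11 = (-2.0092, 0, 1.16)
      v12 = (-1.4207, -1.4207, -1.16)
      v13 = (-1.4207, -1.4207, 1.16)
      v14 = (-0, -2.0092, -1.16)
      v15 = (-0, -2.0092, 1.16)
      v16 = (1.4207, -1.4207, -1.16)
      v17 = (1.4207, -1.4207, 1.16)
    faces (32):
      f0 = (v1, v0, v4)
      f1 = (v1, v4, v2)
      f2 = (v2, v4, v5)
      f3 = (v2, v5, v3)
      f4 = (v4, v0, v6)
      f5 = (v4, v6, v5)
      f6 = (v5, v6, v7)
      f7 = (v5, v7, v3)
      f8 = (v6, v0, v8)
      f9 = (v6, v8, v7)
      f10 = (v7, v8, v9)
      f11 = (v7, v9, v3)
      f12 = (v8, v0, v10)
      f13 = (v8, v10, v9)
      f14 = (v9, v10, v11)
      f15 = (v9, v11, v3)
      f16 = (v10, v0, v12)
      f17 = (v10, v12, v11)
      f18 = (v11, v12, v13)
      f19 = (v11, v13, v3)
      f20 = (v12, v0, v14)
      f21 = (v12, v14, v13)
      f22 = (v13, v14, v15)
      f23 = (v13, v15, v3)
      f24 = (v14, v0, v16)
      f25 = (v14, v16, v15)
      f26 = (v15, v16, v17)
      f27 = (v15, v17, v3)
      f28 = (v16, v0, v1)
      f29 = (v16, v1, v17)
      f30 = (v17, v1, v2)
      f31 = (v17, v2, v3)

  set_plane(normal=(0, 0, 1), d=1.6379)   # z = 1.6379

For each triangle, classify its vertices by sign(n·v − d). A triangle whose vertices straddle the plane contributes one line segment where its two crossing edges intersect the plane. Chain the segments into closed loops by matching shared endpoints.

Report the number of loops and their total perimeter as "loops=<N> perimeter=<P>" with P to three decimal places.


loops=1 perimeter=7.234

Straddling triangles (8 of 32):
  (v2,v5,v3) [--+] → (0.835396, 0.835396, 1.6379)–(1.18144, 0, 1.6379)  len=0.9042
  (v5,v7,v3) [--+] → (0, 1.18144, 1.6379)–(0.835396, 0.835396, 1.6379)  len=0.9042
  (v7,v9,v3) [--+] → (-0.835396, 0.835396, 1.6379)–(0, 1.18144, 1.6379)  len=0.9042
  (v9,v11,v3) [--+] → (-1.18144, 0, 1.6379)–(-0.835396, 0.835396, 1.6379)  len=0.9042
  (v11,v13,v3) [--+] → (-0.835396, -0.835396, 1.6379)–(-1.18144, 0, 1.6379)  len=0.9042
  (v13,v15,v3) [--+] → (0, -1.18144, 1.6379)–(-0.835396, -0.835396, 1.6379)  len=0.9042
  (v15,v17,v3) [--+] → (0.835396, -0.835396, 1.6379)–(0, -1.18144, 1.6379)  len=0.9042
  (v17,v2,v3) [--+] → (1.18144, 0, 1.6379)–(0.835396, -0.835396, 1.6379)  len=0.9042

Chained into 1 loop(s):
  loop 1: 8 segments, perimeter = 7.2339
Total perimeter = 7.234


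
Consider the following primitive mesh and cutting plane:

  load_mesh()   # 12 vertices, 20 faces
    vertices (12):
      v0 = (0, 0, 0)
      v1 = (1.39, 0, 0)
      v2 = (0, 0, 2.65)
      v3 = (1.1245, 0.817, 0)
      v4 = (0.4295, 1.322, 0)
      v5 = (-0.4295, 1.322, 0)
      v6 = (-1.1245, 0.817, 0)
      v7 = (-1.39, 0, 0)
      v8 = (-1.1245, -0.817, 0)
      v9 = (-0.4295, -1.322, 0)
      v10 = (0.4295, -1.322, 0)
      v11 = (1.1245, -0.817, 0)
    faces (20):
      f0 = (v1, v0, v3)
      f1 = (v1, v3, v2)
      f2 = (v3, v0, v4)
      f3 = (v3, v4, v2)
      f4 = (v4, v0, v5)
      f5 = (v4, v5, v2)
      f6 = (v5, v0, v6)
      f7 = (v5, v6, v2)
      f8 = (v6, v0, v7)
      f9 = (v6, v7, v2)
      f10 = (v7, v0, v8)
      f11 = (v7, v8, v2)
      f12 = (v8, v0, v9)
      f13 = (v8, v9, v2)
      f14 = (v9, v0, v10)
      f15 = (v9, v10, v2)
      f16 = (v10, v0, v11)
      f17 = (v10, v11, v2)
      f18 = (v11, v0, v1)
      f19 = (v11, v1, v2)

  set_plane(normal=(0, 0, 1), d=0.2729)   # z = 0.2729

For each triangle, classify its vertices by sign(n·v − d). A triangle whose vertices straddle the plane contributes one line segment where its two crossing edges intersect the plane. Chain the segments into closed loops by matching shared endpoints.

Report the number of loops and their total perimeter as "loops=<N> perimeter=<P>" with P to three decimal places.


Straddling triangles (10 of 20):
  (v1,v3,v2) [--+] → (1.0087, 0.732864, 0.2729)–(1.24686, 0, 0.2729)  len=0.7706
  (v3,v4,v2) [--+] → (0.38527, 1.18586, 0.2729)–(1.0087, 0.732864, 0.2729)  len=0.7706
  (v4,v5,v2) [--+] → (-0.38527, 1.18586, 0.2729)–(0.38527, 1.18586, 0.2729)  len=0.7705
  (v5,v6,v2) [--+] → (-1.0087, 0.732864, 0.2729)–(-0.38527, 1.18586, 0.2729)  len=0.7706
  (v6,v7,v2) [--+] → (-1.24686, 0, 0.2729)–(-1.0087, 0.732864, 0.2729)  len=0.7706
  (v7,v8,v2) [--+] → (-1.0087, -0.732864, 0.2729)–(-1.24686, 0, 0.2729)  len=0.7706
  (v8,v9,v2) [--+] → (-0.38527, -1.18586, 0.2729)–(-1.0087, -0.732864, 0.2729)  len=0.7706
  (v9,v10,v2) [--+] → (0.38527, -1.18586, 0.2729)–(-0.38527, -1.18586, 0.2729)  len=0.7705
  (v10,v11,v2) [--+] → (1.0087, -0.732864, 0.2729)–(0.38527, -1.18586, 0.2729)  len=0.7706
  (v11,v1,v2) [--+] → (1.24686, 0, 0.2729)–(1.0087, -0.732864, 0.2729)  len=0.7706

Chained into 1 loop(s):
  loop 1: 10 segments, perimeter = 7.7060
Total perimeter = 7.706

loops=1 perimeter=7.706


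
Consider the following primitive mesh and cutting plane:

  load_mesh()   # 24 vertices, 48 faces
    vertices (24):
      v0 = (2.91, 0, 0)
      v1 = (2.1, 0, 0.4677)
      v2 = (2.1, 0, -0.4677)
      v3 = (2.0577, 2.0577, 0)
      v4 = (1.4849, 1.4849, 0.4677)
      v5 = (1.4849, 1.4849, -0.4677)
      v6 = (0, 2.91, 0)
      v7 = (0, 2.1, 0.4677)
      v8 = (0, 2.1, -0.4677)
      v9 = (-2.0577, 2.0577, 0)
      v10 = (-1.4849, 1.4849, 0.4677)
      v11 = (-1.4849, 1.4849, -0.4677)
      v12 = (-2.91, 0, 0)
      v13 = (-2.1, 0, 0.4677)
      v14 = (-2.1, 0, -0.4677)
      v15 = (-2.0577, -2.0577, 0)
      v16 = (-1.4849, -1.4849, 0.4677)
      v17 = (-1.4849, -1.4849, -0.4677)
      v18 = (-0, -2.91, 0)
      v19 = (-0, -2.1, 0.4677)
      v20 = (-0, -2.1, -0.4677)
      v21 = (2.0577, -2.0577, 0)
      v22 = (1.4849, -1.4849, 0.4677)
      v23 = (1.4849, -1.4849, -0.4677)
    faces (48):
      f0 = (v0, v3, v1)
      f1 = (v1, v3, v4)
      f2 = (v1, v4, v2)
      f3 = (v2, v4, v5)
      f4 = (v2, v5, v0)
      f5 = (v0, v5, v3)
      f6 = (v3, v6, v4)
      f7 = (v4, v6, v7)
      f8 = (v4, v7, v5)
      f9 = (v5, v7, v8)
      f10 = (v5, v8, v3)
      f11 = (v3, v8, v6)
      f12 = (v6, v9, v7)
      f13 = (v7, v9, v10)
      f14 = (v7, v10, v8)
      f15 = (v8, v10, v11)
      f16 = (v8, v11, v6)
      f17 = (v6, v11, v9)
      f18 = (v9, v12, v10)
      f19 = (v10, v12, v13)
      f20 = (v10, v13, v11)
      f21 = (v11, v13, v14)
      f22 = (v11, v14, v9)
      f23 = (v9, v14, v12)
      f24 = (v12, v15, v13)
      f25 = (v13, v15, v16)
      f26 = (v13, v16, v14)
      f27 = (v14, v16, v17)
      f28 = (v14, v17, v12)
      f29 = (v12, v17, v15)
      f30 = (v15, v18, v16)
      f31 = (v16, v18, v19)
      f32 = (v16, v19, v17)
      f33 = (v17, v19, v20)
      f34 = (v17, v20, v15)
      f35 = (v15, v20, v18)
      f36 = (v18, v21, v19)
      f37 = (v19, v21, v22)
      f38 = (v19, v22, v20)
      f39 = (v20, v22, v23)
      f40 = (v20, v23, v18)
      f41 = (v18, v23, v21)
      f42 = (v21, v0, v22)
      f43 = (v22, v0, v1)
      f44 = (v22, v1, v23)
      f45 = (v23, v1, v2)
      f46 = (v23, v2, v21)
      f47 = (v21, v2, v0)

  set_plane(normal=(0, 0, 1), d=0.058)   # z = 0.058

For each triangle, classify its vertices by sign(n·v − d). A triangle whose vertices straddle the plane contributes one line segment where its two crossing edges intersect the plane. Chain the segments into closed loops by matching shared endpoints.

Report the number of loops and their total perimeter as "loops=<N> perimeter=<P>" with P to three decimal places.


loops=2 perimeter=30.061

Straddling triangles (32 of 48):
  (v0,v3,v1) [--+] → (2.06295, 1.80252, 0.058)–(2.80955, 0, 0.058)  len=1.9510
  (v1,v3,v4) [+-+] → (2.06295, 1.80252, 0.058)–(1.98667, 1.98667, 0.058)  len=0.1993
  (v1,v4,v2) [++-] → (1.75431, 0.834522, 0.058)–(2.1, 0, 0.058)  len=0.9033
  (v2,v4,v5) [-+-] → (1.75431, 0.834522, 0.058)–(1.4849, 1.4849, 0.058)  len=0.7040
  (v3,v6,v4) [--+] → (0.184144, 2.73327, 0.058)–(1.98667, 1.98667, 0.058)  len=1.9510
  (v4,v6,v7) [+-+] → (0.184144, 2.73327, 0.058)–(0, 2.80955, 0.058)  len=0.1993
  (v4,v7,v5) [++-] → (0.650378, 1.83059, 0.058)–(1.4849, 1.4849, 0.058)  len=0.9033
  (v5,v7,v8) [-+-] → (0.650378, 1.83059, 0.058)–(0, 2.1, 0.058)  len=0.7040
  (v6,v9,v7) [--+] → (-1.80252, 2.06295, 0.058)–(0, 2.80955, 0.058)  len=1.9510
  (v7,v9,v10) [+-+] → (-1.80252, 2.06295, 0.058)–(-1.98667, 1.98667, 0.058)  len=0.1993
  (v7,v10,v8) [++-] → (-0.834522, 1.75431, 0.058)–(0, 2.1, 0.058)  len=0.9033
  (v8,v10,v11) [-+-] → (-0.834522, 1.75431, 0.058)–(-1.4849, 1.4849, 0.058)  len=0.7040
  (v9,v12,v10) [--+] → (-2.73327, 0.184144, 0.058)–(-1.98667, 1.98667, 0.058)  len=1.9510
  (v10,v12,v13) [+-+] → (-2.73327, 0.184144, 0.058)–(-2.80955, 0, 0.058)  len=0.1993
  (v10,v13,v11) [++-] → (-1.83059, 0.650378, 0.058)–(-1.4849, 1.4849, 0.058)  len=0.9033
  (v11,v13,v14) [-+-] → (-1.83059, 0.650378, 0.058)–(-2.1, 0, 0.058)  len=0.7040
  (v12,v15,v13) [--+] → (-2.06295, -1.80252, 0.058)–(-2.80955, 0, 0.058)  len=1.9510
  (v13,v15,v16) [+-+] → (-2.06295, -1.80252, 0.058)–(-1.98667, -1.98667, 0.058)  len=0.1993
  (v13,v16,v14) [++-] → (-1.75431, -0.834522, 0.058)–(-2.1, 0, 0.058)  len=0.9033
  (v14,v16,v17) [-+-] → (-1.75431, -0.834522, 0.058)–(-1.4849, -1.4849, 0.058)  len=0.7040
  (v15,v18,v16) [--+] → (-0.184144, -2.73327, 0.058)–(-1.98667, -1.98667, 0.058)  len=1.9510
  (v16,v18,v19) [+-+] → (-0.184144, -2.73327, 0.058)–(0, -2.80955, 0.058)  len=0.1993
  (v16,v19,v17) [++-] → (-0.650378, -1.83059, 0.058)–(-1.4849, -1.4849, 0.058)  len=0.9033
  (v17,v19,v20) [-+-] → (-0.650378, -1.83059, 0.058)–(0, -2.1, 0.058)  len=0.7040
  (v18,v21,v19) [--+] → (1.80252, -2.06295, 0.058)–(0, -2.80955, 0.058)  len=1.9510
  (v19,v21,v22) [+-+] → (1.80252, -2.06295, 0.058)–(1.98667, -1.98667, 0.058)  len=0.1993
  (v19,v22,v20) [++-] → (0.834522, -1.75431, 0.058)–(0, -2.1, 0.058)  len=0.9033
  (v20,v22,v23) [-+-] → (0.834522, -1.75431, 0.058)–(1.4849, -1.4849, 0.058)  len=0.7040
  (v21,v0,v22) [--+] → (2.73327, -0.184144, 0.058)–(1.98667, -1.98667, 0.058)  len=1.9510
  (v22,v0,v1) [+-+] → (2.73327, -0.184144, 0.058)–(2.80955, 0, 0.058)  len=0.1993
  (v22,v1,v23) [++-] → (1.83059, -0.650378, 0.058)–(1.4849, -1.4849, 0.058)  len=0.9033
  (v23,v1,v2) [-+-] → (1.83059, -0.650378, 0.058)–(2.1, 0, 0.058)  len=0.7040

Chained into 2 loop(s):
  loop 1: 16 segments, perimeter = 17.2028
  loop 2: 16 segments, perimeter = 12.8581
Total perimeter = 30.061
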